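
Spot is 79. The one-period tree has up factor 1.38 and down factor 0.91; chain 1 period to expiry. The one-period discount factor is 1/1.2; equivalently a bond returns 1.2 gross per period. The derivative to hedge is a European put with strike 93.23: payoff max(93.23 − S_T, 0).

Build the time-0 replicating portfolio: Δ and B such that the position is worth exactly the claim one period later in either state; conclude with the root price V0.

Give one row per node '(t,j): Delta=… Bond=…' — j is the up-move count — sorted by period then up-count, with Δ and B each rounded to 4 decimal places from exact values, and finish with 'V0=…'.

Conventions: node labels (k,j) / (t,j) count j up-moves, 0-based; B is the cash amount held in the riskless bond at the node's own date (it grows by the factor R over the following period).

(0,0): Delta=-0.5747 Bond=52.2149
V0=6.8106

Since d<R<u, set p* = (R−d)/(u−d) = 0.6170; price each node as the discounted p*-expectation of its children.
Payoffs at expiry: V(1,0)=21.3400, V(1,1)=0.0000
  t=0,j=0: stock 79.0000 → up 109.0200 (V=0.0000), down 71.8900 (V=21.3400). Price 6.8106; hedge Δ=-0.5747, bond B=52.2149.
Check: Δ(0,0)·S0 + B(0,0) = 6.8106 = V0.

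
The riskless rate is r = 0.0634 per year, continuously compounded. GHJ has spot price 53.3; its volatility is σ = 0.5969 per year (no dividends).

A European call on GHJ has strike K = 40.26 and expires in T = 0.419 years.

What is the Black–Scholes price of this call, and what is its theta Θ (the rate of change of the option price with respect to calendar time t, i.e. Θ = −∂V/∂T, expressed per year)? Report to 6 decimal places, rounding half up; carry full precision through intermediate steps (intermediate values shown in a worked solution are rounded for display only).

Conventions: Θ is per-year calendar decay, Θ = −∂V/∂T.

price = 16.214150
Θ = -7.822378

σ√T = 0.5969·√0.419 = 0.386375
d₁ = (ln(S/K) + (r+σ²/2)T) / (σ√T) = (ln(53.3/40.26) + (0.0634+0.5969²/2)·0.419) / 0.386375 = (0.280578 + 0.101207) / 0.386375 = 0.988122
d₂ = d₁ − σ√T = 0.988122 − 0.386375 = 0.601747
e^{−rT} = 0.973785
N(d₁) = 0.838453,  N(d₂) = 0.726329
Call price V = S·N(d₁) − K·e^{−rT}·N(d₂) = 44.689572 − 28.475422 = 16.214150
φ(d₁) = (1/√(2π))·e^{−d₁²/2} = 0.244845
Θ = −S·φ(d₁)·σ/(2√T) − r·K·e^{−rT}·N(d₂) = −6.017036 − 1.805342 = -7.822378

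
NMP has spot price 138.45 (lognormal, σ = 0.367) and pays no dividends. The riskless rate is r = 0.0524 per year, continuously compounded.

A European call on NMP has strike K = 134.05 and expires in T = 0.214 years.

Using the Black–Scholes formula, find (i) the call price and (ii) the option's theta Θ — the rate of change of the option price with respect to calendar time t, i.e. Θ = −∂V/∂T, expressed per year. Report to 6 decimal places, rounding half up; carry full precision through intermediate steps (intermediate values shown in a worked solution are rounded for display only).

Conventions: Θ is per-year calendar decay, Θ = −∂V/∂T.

price = 12.412632
Θ = -24.616361

σ√T = 0.367·√0.214 = 0.169775
d₁ = (ln(S/K) + (r+σ²/2)T) / (σ√T) = (ln(138.45/134.05) + (0.0524+0.367²/2)·0.214) / 0.169775 = (0.032296 + 0.025625) / 0.169775 = 0.341168
d₂ = d₁ − σ√T = 0.341168 − 0.169775 = 0.171393
e^{−rT} = 0.988849
N(d₁) = 0.633511,  N(d₂) = 0.568043
Call price V = S·N(d₁) − K·e^{−rT}·N(d₂) = 87.709664 − 75.297032 = 12.412632
φ(d₁) = (1/√(2π))·e^{−d₁²/2} = 0.376387
Θ = −S·φ(d₁)·σ/(2√T) − r·K·e^{−rT}·N(d₂) = −20.670796 − 3.945564 = -24.616361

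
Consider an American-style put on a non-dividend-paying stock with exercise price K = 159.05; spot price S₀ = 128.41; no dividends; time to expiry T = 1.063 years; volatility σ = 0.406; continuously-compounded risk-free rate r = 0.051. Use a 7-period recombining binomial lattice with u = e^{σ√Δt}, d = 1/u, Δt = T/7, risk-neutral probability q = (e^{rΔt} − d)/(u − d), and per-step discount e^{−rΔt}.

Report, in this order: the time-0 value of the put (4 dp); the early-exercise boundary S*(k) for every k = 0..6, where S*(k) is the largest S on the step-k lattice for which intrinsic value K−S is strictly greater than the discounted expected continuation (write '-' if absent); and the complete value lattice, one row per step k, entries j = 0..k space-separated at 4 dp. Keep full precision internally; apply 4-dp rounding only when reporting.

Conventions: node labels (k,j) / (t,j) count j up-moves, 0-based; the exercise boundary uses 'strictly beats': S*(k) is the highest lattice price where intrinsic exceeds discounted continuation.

price = 38.1141
boundary = - - 93.5786 79.8850 93.5786 109.6194 128.4100
tree:
38.1141
50.8250 25.2277
65.4714 36.0872 14.1007
79.1650 49.7326 22.1762 5.7516
90.8548 65.4714 33.8172 10.1705 1.1515
100.8340 79.1650 49.4306 17.7800 2.2533 0.0000
109.3529 90.8548 65.4714 30.6400 4.4094 0.0000 0.0000
116.6252 100.8340 79.1650 49.4306 8.6284 0.0000 0.0000 0.0000

Δt=0.15186, u=1.17142, d=0.85367, q=0.48500, disc=e^(-rΔt)=0.99229
k=7 terminal: V=max(K-S,0) → 116.6252 100.8340 79.1650 49.4306 8.6284 0.0000 0.0000 0.0000
k=6: j=0 S=49.6971 intr=109.3529 cont=108.1258 V=109.3529[EX]; j=1 S=68.1952 intr=90.8548 cont=89.6278 V=90.8548[EX]; j=2 S=93.5786 intr=65.4714 cont=64.2444 V=65.4714[EX]; j=3 S=128.4100 intr=30.6400 cont=29.4130 V=30.6400[EX]; j=4 S=176.2063 intr=0.0000 cont=4.4094 V=4.4094[hold]; j=5 S=241.7931 intr=0.0000 cont=0.0000 V=0.0000[hold]; j=6 S=331.7924 intr=0.0000 cont=0.0000 V=0.0000[hold]  S*(6)=128.4100
k=5: j=0 S=58.2160 intr=100.8340 cont=99.6069 V=100.8340[EX]; j=1 S=79.8850 intr=79.1650 cont=77.9380 V=79.1650[EX]; j=2 S=109.6194 intr=49.4306 cont=48.2035 V=49.4306[EX]; j=3 S=150.4216 intr=8.6284 cont=17.7800 V=17.7800[hold]; j=4 S=206.4109 intr=0.0000 cont=2.2533 V=2.2533[hold]; j=5 S=283.2404 intr=0.0000 cont=0.0000 V=0.0000[hold]  S*(5)=109.6194
k=4: j=0 S=68.1952 intr=90.8548 cont=89.6278 V=90.8548[EX]; j=1 S=93.5786 intr=65.4714 cont=64.2444 V=65.4714[EX]; j=2 S=128.4100 intr=30.6400 cont=33.8172 V=33.8172[hold]; j=3 S=176.2063 intr=0.0000 cont=10.1705 V=10.1705[hold]; j=4 S=241.7931 intr=0.0000 cont=1.1515 V=1.1515[hold]  S*(4)=93.5786
k=3: j=0 S=79.8850 intr=79.1650 cont=77.9380 V=79.1650[EX]; j=1 S=109.6194 intr=49.4306 cont=49.7326 V=49.7326[hold]; j=2 S=150.4216 intr=8.6284 cont=22.1762 V=22.1762[hold]; j=3 S=206.4109 intr=0.0000 cont=5.7516 V=5.7516[hold]  S*(3)=79.8850
k=2: j=0 S=93.5786 intr=65.4714 cont=64.3898 V=65.4714[EX]; j=1 S=128.4100 intr=30.6400 cont=36.0872 V=36.0872[hold]; j=2 S=176.2063 intr=0.0000 cont=14.1007 V=14.1007[hold]  S*(2)=93.5786
k=1: j=0 S=109.6194 intr=49.4306 cont=50.8250 V=50.8250[hold]; j=1 S=150.4216 intr=8.6284 cont=25.2277 V=25.2277[hold]  S*(1)=-
k=0: j=0 S=128.4100 intr=30.6400 cont=38.1141 V=38.1141[hold]  S*(0)=-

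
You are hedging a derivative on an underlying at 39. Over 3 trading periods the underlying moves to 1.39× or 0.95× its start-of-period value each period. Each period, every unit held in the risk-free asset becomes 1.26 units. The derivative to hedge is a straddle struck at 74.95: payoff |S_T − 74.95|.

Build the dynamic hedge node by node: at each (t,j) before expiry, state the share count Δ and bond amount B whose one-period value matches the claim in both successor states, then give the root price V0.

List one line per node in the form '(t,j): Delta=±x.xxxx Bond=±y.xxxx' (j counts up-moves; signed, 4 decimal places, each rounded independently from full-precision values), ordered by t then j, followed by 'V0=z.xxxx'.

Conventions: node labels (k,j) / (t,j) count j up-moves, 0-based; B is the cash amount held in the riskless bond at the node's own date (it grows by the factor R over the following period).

Under the risk-neutral measure, an up-move has probability p* = (R−d)/(u−d) = 0.7045 and values discount at R = 1.26.
At maturity the claim pays: V(3,0)=41.5124, V(3,1)=26.0255, V(3,2)=3.3657, V(3,3)=29.7891
Node (2,0) S=35.1975: V=(p*·26.0255+(1−p*)·41.5124)/1.26=24.2866; Δ=(26.0255−41.5124)/(48.9245−33.4376)=-1.0000; B=V−Δ·S=59.4841
Node (2,1) S=51.4995: V=(p*·3.3657+(1−p*)·26.0255)/1.26=7.9846; Δ=(3.3657−26.0255)/(71.5843−48.9245)=-1.0000; B=V−Δ·S=59.4841
Node (2,2) S=75.3519: V=(p*·29.7891+(1−p*)·3.3657)/1.26=17.4462; Δ=(29.7891−3.3657)/(104.7391−71.5843)=0.7970; B=V−Δ·S=-42.6071
Node (1,0) S=37.0500: V=(p*·7.9846+(1−p*)·24.2866)/1.26=10.1596; Δ=(7.9846−24.2866)/(51.4995−35.1975)=-1.0000; B=V−Δ·S=47.2096
Node (1,1) S=54.2100: V=(p*·17.4462+(1−p*)·7.9846)/1.26=11.6276; Δ=(17.4462−7.9846)/(75.3519−51.4995)=0.3967; B=V−Δ·S=-9.8760
Node (0,0) S=39.0000: V=(p*·11.6276+(1−p*)·10.1596)/1.26=8.8840; Δ=(11.6276−10.1596)/(54.2100−37.0500)=0.0855; B=V−Δ·S=5.5478
Check: Δ(0,0)·S0 + B(0,0) = 8.8840 = V0.

(0,0): Delta=0.0855 Bond=5.5478
(1,0): Delta=-1.0000 Bond=47.2096
(1,1): Delta=0.3967 Bond=-9.8760
(2,0): Delta=-1.0000 Bond=59.4841
(2,1): Delta=-1.0000 Bond=59.4841
(2,2): Delta=0.7970 Bond=-42.6071
V0=8.8840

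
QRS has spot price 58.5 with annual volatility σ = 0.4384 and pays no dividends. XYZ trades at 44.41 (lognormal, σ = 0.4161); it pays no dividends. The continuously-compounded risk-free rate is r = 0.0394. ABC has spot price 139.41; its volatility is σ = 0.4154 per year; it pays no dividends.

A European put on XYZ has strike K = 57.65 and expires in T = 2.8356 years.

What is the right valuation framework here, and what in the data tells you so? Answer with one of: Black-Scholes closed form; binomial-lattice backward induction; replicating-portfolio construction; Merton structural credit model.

framework: Black-Scholes closed form

Key observation: with XYZ following a GBM at constant σ and r, the European put struck at 57.65 prices in closed form — nothing here needs a stepwise model or a balance sheet.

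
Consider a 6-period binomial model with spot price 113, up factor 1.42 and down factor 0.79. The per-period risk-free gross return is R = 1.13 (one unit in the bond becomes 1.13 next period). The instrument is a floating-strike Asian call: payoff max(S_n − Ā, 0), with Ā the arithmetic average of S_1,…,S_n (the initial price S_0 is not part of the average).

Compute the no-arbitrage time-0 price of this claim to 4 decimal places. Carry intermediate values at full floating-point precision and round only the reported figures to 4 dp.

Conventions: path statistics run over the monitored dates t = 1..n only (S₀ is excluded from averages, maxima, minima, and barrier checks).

price = 31.7650

With p* = (R−d)/(u−d) = 0.5397, sum probability × payoff across the paths and divide by R^6.
Enumerate all 2^6 = 64 price paths (U = up ×1.42, D = down ×0.79); each path with k up-moves has probability p*^k·(1−p*)^(6−k).
DDDDDD: Ā=53.6267, payoff=0.0000, prob=0.009514
UDDDDD: Ā=96.3922, payoff=0.0000, prob=0.011154
DUDDDD: Ā=84.5272, payoff=0.0000, prob=0.011154
UUDDDD: Ā=151.9350, payoff=0.0000, prob=0.013077
DDUDDD: Ā=75.1539, payoff=0.0000, prob=0.011154
UDUDDD: Ā=135.0867, payoff=0.0000, prob=0.013077
DUUDDD: Ā=123.2217, payoff=0.0000, prob=0.013077
UUUDDD: Ā=221.4871, payoff=0.0000, prob=0.015332
DDDUDD: Ā=67.7489, payoff=0.0000, prob=0.011154
UDDUDD: Ā=121.7765, payoff=0.0000, prob=0.013077
DUDUDD: Ā=109.9115, payoff=0.0000, prob=0.013077
UUDUDD: Ā=197.5625, payoff=0.0000, prob=0.015332
DDUUDD: Ā=100.5382, payoff=0.0000, prob=0.013077
UDUUDD: Ā=180.7142, payoff=0.0000, prob=0.015332
DUUUDD: Ā=168.8492, payoff=0.0000, prob=0.015332
UUUUDD: Ā=303.5011, payoff=0.0000, prob=0.017975
DDDDUD: Ā=61.8990, payoff=0.0000, prob=0.011154
UDDDUD: Ā=111.2615, payoff=0.0000, prob=0.013077
DUDDUD: Ā=99.3965, payoff=0.0000, prob=0.013077
UUDDUD: Ā=178.6621, payoff=0.0000, prob=0.015332
DDUDUD: Ā=90.0232, payoff=0.0000, prob=0.013077
UDUDUD: Ā=161.8138, payoff=0.0000, prob=0.015332
DUUDUD: Ā=149.9488, payoff=9.5748, prob=0.015332
UUUDUD: Ā=269.5282, payoff=17.2103, prob=0.017975
DDDUUD: Ā=82.6182, payoff=6.1308, prob=0.013077
UDDUUD: Ā=148.5036, payoff=11.0199, prob=0.015332
DUDUUD: Ā=136.6386, payoff=22.8849, prob=0.015332
UUDUUD: Ā=245.6036, payoff=41.1349, prob=0.017975
DDUUUD: Ā=127.2653, payoff=32.2583, prob=0.015332
UDUUUD: Ā=228.7553, payoff=57.9832, prob=0.017975
DUUUUD: Ā=216.8903, payoff=69.8482, prob=0.017975
UUUUUD: Ā=389.8534, payoff=125.5499, prob=0.021074
DDDDDU: Ā=57.2776, payoff=0.0000, prob=0.011154
UDDDDU: Ā=102.9546, payoff=0.0000, prob=0.013077
DUDDDU: Ā=91.0896, payoff=0.0000, prob=0.013077
UUDDDU: Ā=163.7307, payoff=0.0000, prob=0.015332
DDUDDU: Ā=81.7163, payoff=7.0327, prob=0.013077
UDUDDU: Ā=146.8824, payoff=12.6411, prob=0.015332
DUUDDU: Ā=135.0174, payoff=24.5061, prob=0.015332
UUUDDU: Ā=242.6896, payoff=44.0489, prob=0.017975
DDDUDU: Ā=74.3113, payoff=14.4377, prob=0.013077
UDDUDU: Ā=133.5723, payoff=25.9512, prob=0.015332
DUDUDU: Ā=121.7073, payoff=37.8162, prob=0.015332
UUDUDU: Ā=218.7650, payoff=67.9735, prob=0.017975
DDUUDU: Ā=112.3339, payoff=47.1896, prob=0.015332
UDUUDU: Ā=201.9167, payoff=84.8218, prob=0.017975
DUUUDU: Ā=190.0517, payoff=96.6868, prob=0.017975
UUUUDU: Ā=341.6119, payoff=173.7915, prob=0.021074
DDDDUU: Ā=68.4614, payoff=20.2876, prob=0.013077
UDDDUU: Ā=123.0573, payoff=36.4663, prob=0.015332
DUDDUU: Ā=111.1923, payoff=48.3313, prob=0.015332
UUDDUU: Ā=199.8646, payoff=86.8739, prob=0.017975
DDUDUU: Ā=101.8189, payoff=57.7046, prob=0.015332
UDUDUU: Ā=183.0163, payoff=103.7222, prob=0.017975
DUUDUU: Ā=171.1513, payoff=115.5872, prob=0.017975
UUUDUU: Ā=307.6390, payoff=207.7644, prob=0.021074
DDDUUU: Ā=94.4140, payoff=65.1096, prob=0.015332
UDDUUU: Ā=169.7061, payoff=117.0324, prob=0.017975
DUDUUU: Ā=157.8411, payoff=128.8974, prob=0.017975
UUDUUU: Ā=283.7144, payoff=231.6890, prob=0.021074
DDUUUU: Ā=148.4678, payoff=138.2707, prob=0.017975
UDUUUU: Ā=266.8661, payoff=248.5373, prob=0.021074
DUUUUU: Ā=255.0011, payoff=260.4023, prob=0.021074
UUUUUU: Ā=458.3564, payoff=468.0648, prob=0.024708
Price = Σ prob·payoff / R^6 = 66.133126 / 2.081952 = 31.7650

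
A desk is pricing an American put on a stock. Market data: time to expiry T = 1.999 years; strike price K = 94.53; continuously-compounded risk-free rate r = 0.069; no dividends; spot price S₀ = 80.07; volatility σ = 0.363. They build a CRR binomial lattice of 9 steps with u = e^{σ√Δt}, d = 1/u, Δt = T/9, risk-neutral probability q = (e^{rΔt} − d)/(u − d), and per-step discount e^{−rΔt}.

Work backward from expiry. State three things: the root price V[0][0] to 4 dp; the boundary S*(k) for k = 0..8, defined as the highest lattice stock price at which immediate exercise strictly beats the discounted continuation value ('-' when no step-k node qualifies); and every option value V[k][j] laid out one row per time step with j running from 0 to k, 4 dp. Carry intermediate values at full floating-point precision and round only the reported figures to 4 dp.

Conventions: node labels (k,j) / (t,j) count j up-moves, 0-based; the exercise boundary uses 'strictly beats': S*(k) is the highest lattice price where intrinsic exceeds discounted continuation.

Δt=0.22211  u=1.18658  d=0.84276  q=0.50225  discount=0.98479
step 9 (expiry): payoffs max(K−S,0) = 77.3592 70.3540 60.4907 46.6034 27.0505 0.0000 0.0000 0.0000 0.0000 0.0000
step 8: (k=8,j=0): S=20.3745, K−S=74.1555, hold=72.7178 ⇒ V=74.1555 exercise | (k=8,j=1): S=28.6869, K−S=65.8431, hold=64.4055 ⇒ V=65.8431 exercise | (k=8,j=2): S=40.3904, K−S=54.1396, hold=52.7019 ⇒ V=54.1396 exercise | (k=8,j=3): S=56.8688, K−S=37.6612, hold=36.2235 ⇒ V=37.6612 exercise | (k=8,j=4): S=80.0700, K−S=14.4600, hold=13.2595 ⇒ V=14.4600 exercise | (k=8,j=5): S=112.7367, K−S=0.0000, hold=0.0000 ⇒ V=0.0000 continue | (k=8,j=6): S=158.7308, K−S=0.0000, hold=0.0000 ⇒ V=0.0000 continue | (k=8,j=7): S=223.4893, K−S=0.0000, hold=0.0000 ⇒ V=0.0000 continue | (k=8,j=8): S=314.6679, K−S=0.0000, hold=0.0000 ⇒ V=0.0000 continue  boundary S*=80.0700
step 7: (k=7,j=0): S=24.1760, K−S=70.3540, hold=68.9163 ⇒ V=70.3540 exercise | (k=7,j=1): S=34.0393, K−S=60.4907, hold=59.0530 ⇒ V=60.4907 exercise | (k=7,j=2): S=47.9266, K−S=46.6034, hold=45.1657 ⇒ V=46.6034 exercise | (k=7,j=3): S=67.4795, K−S=27.0505, hold=25.6128 ⇒ V=27.0505 exercise | (k=7,j=4): S=95.0096, K−S=0.0000, hold=7.0880 ⇒ V=7.0880 continue | (k=7,j=5): S=133.7714, K−S=0.0000, hold=0.0000 ⇒ V=0.0000 continue | (k=7,j=6): S=188.3471, K−S=0.0000, hold=0.0000 ⇒ V=0.0000 continue | (k=7,j=7): S=265.1884, K−S=0.0000, hold=0.0000 ⇒ V=0.0000 continue  boundary S*=67.4795
step 6: (k=6,j=0): S=28.6869, K−S=65.8431, hold=64.4055 ⇒ V=65.8431 exercise | (k=6,j=1): S=40.3904, K−S=54.1396, hold=52.7019 ⇒ V=54.1396 exercise | (k=6,j=2): S=56.8688, K−S=37.6612, hold=36.2235 ⇒ V=37.6612 exercise | (k=6,j=3): S=80.0700, K−S=14.4600, hold=16.7653 ⇒ V=16.7653 continue | (k=6,j=4): S=112.7367, K−S=0.0000, hold=3.4744 ⇒ V=3.4744 continue | (k=6,j=5): S=158.7308, K−S=0.0000, hold=0.0000 ⇒ V=0.0000 continue | (k=6,j=6): S=223.4893, K−S=0.0000, hold=0.0000 ⇒ V=0.0000 continue  boundary S*=56.8688
step 5: (k=5,j=0): S=34.0393, K−S=60.4907, hold=59.0530 ⇒ V=60.4907 exercise | (k=5,j=1): S=47.9266, K−S=46.6034, hold=45.1657 ⇒ V=46.6034 exercise | (k=5,j=2): S=67.4795, K−S=27.0505, hold=26.7530 ⇒ V=27.0505 exercise | (k=5,j=3): S=95.0096, K−S=0.0000, hold=9.9365 ⇒ V=9.9365 continue | (k=5,j=4): S=133.7714, K−S=0.0000, hold=1.7031 ⇒ V=1.7031 continue | (k=5,j=5): S=188.3471, K−S=0.0000, hold=0.0000 ⇒ V=0.0000 continue  boundary S*=67.4795
step 4: (k=4,j=0): S=40.3904, K−S=54.1396, hold=52.7019 ⇒ V=54.1396 exercise | (k=4,j=1): S=56.8688, K−S=37.6612, hold=36.2235 ⇒ V=37.6612 exercise | (k=4,j=2): S=80.0700, K−S=14.4600, hold=18.1743 ⇒ V=18.1743 continue | (k=4,j=3): S=112.7367, K−S=0.0000, hold=5.7130 ⇒ V=5.7130 continue | (k=4,j=4): S=158.7308, K−S=0.0000, hold=0.8348 ⇒ V=0.8348 continue  boundary S*=56.8688
step 3: (k=3,j=0): S=47.9266, K−S=46.6034, hold=45.1657 ⇒ V=46.6034 exercise | (k=3,j=1): S=67.4795, K−S=27.0505, hold=27.4499 ⇒ V=27.4499 continue | (k=3,j=2): S=95.0096, K−S=0.0000, hold=11.7343 ⇒ V=11.7343 continue | (k=3,j=3): S=133.7714, K−S=0.0000, hold=3.2133 ⇒ V=3.2133 continue  boundary S*=47.9266
step 2: (k=2,j=0): S=56.8688, K−S=37.6612, hold=36.4211 ⇒ V=37.6612 exercise | (k=2,j=1): S=80.0700, K−S=14.4600, hold=19.2593 ⇒ V=19.2593 continue | (k=2,j=2): S=112.7367, K−S=0.0000, hold=7.3412 ⇒ V=7.3412 continue  boundary S*=56.8688
step 1: (k=1,j=0): S=67.4795, K−S=27.0505, hold=27.9866 ⇒ V=27.9866 continue | (k=1,j=1): S=95.0096, K−S=0.0000, hold=13.0716 ⇒ V=13.0716 continue  boundary S*=-
step 0: (k=0,j=0): S=80.0700, K−S=14.4600, hold=20.1838 ⇒ V=20.1838 continue  boundary S*=-

price = 20.1838
boundary = - - 56.8688 47.9266 56.8688 67.4795 56.8688 67.4795 80.0700
tree:
20.1838
27.9866 13.0716
37.6612 19.2593 7.3412
46.6034 27.4499 11.7343 3.2133
54.1396 37.6612 18.1743 5.7130 0.8348
60.4907 46.6034 27.0505 9.9365 1.7031 0.0000
65.8431 54.1396 37.6612 16.7653 3.4744 0.0000 0.0000
70.3540 60.4907 46.6034 27.0505 7.0880 0.0000 0.0000 0.0000
74.1555 65.8431 54.1396 37.6612 14.4600 0.0000 0.0000 0.0000 0.0000
77.3592 70.3540 60.4907 46.6034 27.0505 0.0000 0.0000 0.0000 0.0000 0.0000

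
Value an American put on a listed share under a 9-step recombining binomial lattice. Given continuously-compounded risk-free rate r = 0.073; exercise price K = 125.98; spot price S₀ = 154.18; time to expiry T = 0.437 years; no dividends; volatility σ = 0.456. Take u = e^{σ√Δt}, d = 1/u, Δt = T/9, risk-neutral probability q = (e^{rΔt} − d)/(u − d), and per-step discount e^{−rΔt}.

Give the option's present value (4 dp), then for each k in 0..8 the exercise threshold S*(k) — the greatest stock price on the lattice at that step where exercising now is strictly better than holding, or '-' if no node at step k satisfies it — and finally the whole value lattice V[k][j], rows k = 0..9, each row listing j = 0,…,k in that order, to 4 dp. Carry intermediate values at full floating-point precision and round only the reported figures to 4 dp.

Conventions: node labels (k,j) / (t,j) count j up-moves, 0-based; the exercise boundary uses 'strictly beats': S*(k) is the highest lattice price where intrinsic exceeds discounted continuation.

price = 5.5568
boundary = - - - - - 93.2902 84.3719 93.2902 103.1513
tree:
5.5568
8.3890 2.6788
12.3607 4.3574 0.9687
17.7032 6.9456 1.7222 0.1994
24.5261 10.8012 3.0232 0.3943 0.0000
32.6898 16.2920 5.2220 0.7797 0.0000 0.0000
41.6081 23.6482 8.8304 1.5419 0.0000 0.0000 0.0000
49.6739 32.6898 14.5033 3.0493 0.0000 0.0000 0.0000 0.0000
56.9686 41.6081 22.8287 6.0302 0.0000 0.0000 0.0000 0.0000 0.0000
63.5659 49.6739 32.6898 11.9254 0.0000 0.0000 0.0000 0.0000 0.0000 0.0000

Δt=0.04856  u=1.10570  d=0.90440  q=0.49254  discount=0.99646
step 9 (expiry): payoffs max(K−S,0) = 63.5659 49.6739 32.6898 11.9254 0.0000 0.0000 0.0000 0.0000 0.0000 0.0000
step 8: (k=8,j=0): S=69.0114, K−S=56.9686, hold=56.5228 ⇒ V=56.9686 exercise | (k=8,j=1): S=84.3719, K−S=41.6081, hold=41.1624 ⇒ V=41.6081 exercise | (k=8,j=2): S=103.1513, K−S=22.8287, hold=22.3830 ⇒ V=22.8287 exercise | (k=8,j=3): S=126.1105, K−S=0.0000, hold=6.0302 ⇒ V=6.0302 continue | (k=8,j=4): S=154.1800, K−S=0.0000, hold=0.0000 ⇒ V=0.0000 continue | (k=8,j=5): S=188.4972, K−S=0.0000, hold=0.0000 ⇒ V=0.0000 continue | (k=8,j=6): S=230.4526, K−S=0.0000, hold=0.0000 ⇒ V=0.0000 continue | (k=8,j=7): S=281.7464, K−S=0.0000, hold=0.0000 ⇒ V=0.0000 continue | (k=8,j=8): S=344.4571, K−S=0.0000, hold=0.0000 ⇒ V=0.0000 continue  boundary S*=103.1513
step 7: (k=7,j=0): S=76.3061, K−S=49.6739, hold=49.2281 ⇒ V=49.6739 exercise | (k=7,j=1): S=93.2902, K−S=32.6898, hold=32.2440 ⇒ V=32.6898 exercise | (k=7,j=2): S=114.0546, K−S=11.9254, hold=14.5033 ⇒ V=14.5033 continue | (k=7,j=3): S=139.4407, K−S=0.0000, hold=3.0493 ⇒ V=3.0493 continue | (k=7,j=4): S=170.4772, K−S=0.0000, hold=0.0000 ⇒ V=0.0000 continue | (k=7,j=5): S=208.4218, K−S=0.0000, hold=0.0000 ⇒ V=0.0000 continue | (k=7,j=6): S=254.8120, K−S=0.0000, hold=0.0000 ⇒ V=0.0000 continue | (k=7,j=7): S=311.5277, K−S=0.0000, hold=0.0000 ⇒ V=0.0000 continue  boundary S*=93.2902
step 6: (k=6,j=0): S=84.3719, K−S=41.6081, hold=41.1624 ⇒ V=41.6081 exercise | (k=6,j=1): S=103.1513, K−S=22.8287, hold=23.6482 ⇒ V=23.6482 continue | (k=6,j=2): S=126.1105, K−S=0.0000, hold=8.8304 ⇒ V=8.8304 continue | (k=6,j=3): S=154.1800, K−S=0.0000, hold=1.5419 ⇒ V=1.5419 continue | (k=6,j=4): S=188.4972, K−S=0.0000, hold=0.0000 ⇒ V=0.0000 continue | (k=6,j=5): S=230.4526, K−S=0.0000, hold=0.0000 ⇒ V=0.0000 continue | (k=6,j=6): S=281.7464, K−S=0.0000, hold=0.0000 ⇒ V=0.0000 continue  boundary S*=84.3719
step 5: (k=5,j=0): S=93.2902, K−S=32.6898, hold=32.6462 ⇒ V=32.6898 exercise | (k=5,j=1): S=114.0546, K−S=11.9254, hold=16.2920 ⇒ V=16.2920 continue | (k=5,j=2): S=139.4407, K−S=0.0000, hold=5.2220 ⇒ V=5.2220 continue | (k=5,j=3): S=170.4772, K−S=0.0000, hold=0.7797 ⇒ V=0.7797 continue | (k=5,j=4): S=208.4218, K−S=0.0000, hold=0.0000 ⇒ V=0.0000 continue | (k=5,j=5): S=254.8120, K−S=0.0000, hold=0.0000 ⇒ V=0.0000 continue  boundary S*=93.2902
step 4: (k=4,j=0): S=103.1513, K−S=22.8287, hold=24.5261 ⇒ V=24.5261 continue | (k=4,j=1): S=126.1105, K−S=0.0000, hold=10.8012 ⇒ V=10.8012 continue | (k=4,j=2): S=154.1800, K−S=0.0000, hold=3.0232 ⇒ V=3.0232 continue | (k=4,j=3): S=188.4972, K−S=0.0000, hold=0.3943 ⇒ V=0.3943 continue | (k=4,j=4): S=230.4526, K−S=0.0000, hold=0.0000 ⇒ V=0.0000 continue  boundary S*=-
step 3: (k=3,j=0): S=114.0546, K−S=11.9254, hold=17.7032 ⇒ V=17.7032 continue | (k=3,j=1): S=139.4407, K−S=0.0000, hold=6.9456 ⇒ V=6.9456 continue | (k=3,j=2): S=170.4772, K−S=0.0000, hold=1.7222 ⇒ V=1.7222 continue | (k=3,j=3): S=208.4218, K−S=0.0000, hold=0.1994 ⇒ V=0.1994 continue  boundary S*=-
step 2: (k=2,j=0): S=126.1105, K−S=0.0000, hold=12.3607 ⇒ V=12.3607 continue | (k=2,j=1): S=154.1800, K−S=0.0000, hold=4.3574 ⇒ V=4.3574 continue | (k=2,j=2): S=188.4972, K−S=0.0000, hold=0.9687 ⇒ V=0.9687 continue  boundary S*=-
step 1: (k=1,j=0): S=139.4407, K−S=0.0000, hold=8.3890 ⇒ V=8.3890 continue | (k=1,j=1): S=170.4772, K−S=0.0000, hold=2.6788 ⇒ V=2.6788 continue  boundary S*=-
step 0: (k=0,j=0): S=154.1800, K−S=0.0000, hold=5.5568 ⇒ V=5.5568 continue  boundary S*=-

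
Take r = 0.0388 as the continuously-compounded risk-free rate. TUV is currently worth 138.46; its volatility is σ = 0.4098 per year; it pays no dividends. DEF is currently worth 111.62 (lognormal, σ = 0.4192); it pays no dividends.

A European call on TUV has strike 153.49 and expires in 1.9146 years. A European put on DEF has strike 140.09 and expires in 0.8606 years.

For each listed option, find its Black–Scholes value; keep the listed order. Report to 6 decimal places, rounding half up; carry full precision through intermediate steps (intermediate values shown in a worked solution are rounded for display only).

price(TUV call K=153.49) = 29.376890
price(DEF put K=140.09) = 33.262742

[TUV call K=153.49]
σ√T = 0.4098·√1.9146 = 0.567036
d₁ = (ln(S/K) + (r+σ²/2)T) / (σ√T) = (ln(138.46/153.49) + (0.0388+0.4098²/2)·1.9146) / 0.567036 = (-0.103054 + 0.235052) / 0.567036 = 0.232785
d₂ = d₁ − σ√T = 0.232785 − 0.567036 = -0.334251
e^{−rT} = 0.928406
N(d₁) = 0.592036,  N(d₂) = 0.369095
price = S·N(d₁) − K·e^{−rT}·N(d₂) = 81.973292 − 52.596402 = 29.376890
[DEF put K=140.09]
σ√T = 0.4192·√0.8606 = 0.388886
d₁ = (ln(S/K) + (r+σ²/2)T) / (σ√T) = (ln(111.62/140.09) + (0.0388+0.4192²/2)·0.8606) / 0.388886 = (-0.227185 + 0.109007) / 0.388886 = -0.303888
d₂ = d₁ − σ√T = -0.303888 − 0.388886 = -0.692773
e^{−rT} = 0.967160
N(−d₁) = 0.619393,  N(−d₂) = 0.755774
price = K·e^{−rT}·N(−d₂) − S·N(−d₁) = 102.399413 − 69.136671 = 33.262742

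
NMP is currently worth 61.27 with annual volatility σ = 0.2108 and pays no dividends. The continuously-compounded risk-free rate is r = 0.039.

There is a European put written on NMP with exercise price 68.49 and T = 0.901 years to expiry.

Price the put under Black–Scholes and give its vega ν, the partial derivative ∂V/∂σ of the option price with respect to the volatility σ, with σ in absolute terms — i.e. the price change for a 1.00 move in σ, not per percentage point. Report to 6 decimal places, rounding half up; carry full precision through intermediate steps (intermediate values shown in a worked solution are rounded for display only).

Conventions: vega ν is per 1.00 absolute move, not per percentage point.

price = 7.866623
ν = 22.303138

σ√T = 0.2108·√0.901 = 0.200094
d₁ = (ln(S/K) + (r+σ²/2)T) / (σ√T) = (ln(61.27/68.49) + (0.039+0.2108²/2)·0.901) / 0.200094 = (-0.111397 + 0.055158) / 0.200094 = -0.281067
d₂ = d₁ − σ√T = -0.281067 − 0.200094 = -0.481161
e^{−rT} = 0.965471
N(−d₁) = 0.610671,  N(−d₂) = 0.684799
Put price V = K·e^{−rT}·N(−d₂) − S·N(−d₁) = 45.282408 − 37.415785 = 7.866623
φ(d₁) = (1/√(2π))·e^{−d₁²/2} = 0.383491
ν = S·φ(d₁)·√T = 22.303138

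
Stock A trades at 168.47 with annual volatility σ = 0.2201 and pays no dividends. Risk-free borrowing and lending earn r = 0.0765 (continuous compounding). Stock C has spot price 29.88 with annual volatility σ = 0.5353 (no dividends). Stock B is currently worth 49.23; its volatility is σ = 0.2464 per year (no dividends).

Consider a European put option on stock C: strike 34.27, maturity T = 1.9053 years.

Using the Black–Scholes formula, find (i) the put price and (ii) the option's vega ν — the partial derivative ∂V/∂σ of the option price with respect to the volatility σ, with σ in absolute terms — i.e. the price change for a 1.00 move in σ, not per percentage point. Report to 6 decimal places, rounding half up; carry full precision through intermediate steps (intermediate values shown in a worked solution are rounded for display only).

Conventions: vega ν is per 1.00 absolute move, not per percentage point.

σ√T = 0.5353·√1.9053 = 0.738889
d₁ = (ln(S/K) + (r+σ²/2)T) / (σ√T) = (ln(29.88/34.27) + (0.0765+0.5353²/2)·1.9053) / 0.738889 = (-0.137081 + 0.418734) / 0.738889 = 0.381184
d₂ = d₁ − σ√T = 0.381184 − 0.738889 = -0.357704
e^{−rT} = 0.864369
N(−d₁) = 0.351533,  N(−d₂) = 0.639718
Put price V = K·e^{−rT}·N(−d₂) − S·N(−d₁) = 18.949672 − 10.503815 = 8.445857
φ(d₁) = (1/√(2π))·e^{−d₁²/2} = 0.370987
ν = S·φ(d₁)·√T = 15.301026

price = 8.445857
ν = 15.301026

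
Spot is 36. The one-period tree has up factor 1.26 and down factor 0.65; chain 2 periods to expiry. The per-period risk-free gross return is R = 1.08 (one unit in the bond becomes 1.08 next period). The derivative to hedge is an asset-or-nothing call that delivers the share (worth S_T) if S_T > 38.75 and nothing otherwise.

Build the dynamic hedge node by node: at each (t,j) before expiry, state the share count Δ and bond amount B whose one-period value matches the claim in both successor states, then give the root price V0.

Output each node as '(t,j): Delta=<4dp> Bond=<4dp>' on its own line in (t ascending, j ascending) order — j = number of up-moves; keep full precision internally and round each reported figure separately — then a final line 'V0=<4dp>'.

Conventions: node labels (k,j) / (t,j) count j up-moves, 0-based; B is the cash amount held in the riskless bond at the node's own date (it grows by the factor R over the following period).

(0,0): Delta=1.6987 Bond=-36.8060
(1,0): Delta=0.0000 Bond=0.0000
(1,1): Delta=2.0656 Bond=-56.3902
V0=24.3486

The replicating-portfolio and risk-neutral prices coincide; use p* = (1.08−0.65)/(1.26−0.65) = 0.7049 for the latter.
Expiry values: V(2,0)=0.0000, V(2,1)=0.0000, V(2,2)=57.1536
Node (1,0) S=23.4000: V=(p*·0.0000+(1−p*)·0.0000)/1.08=0.0000; Δ=(0.0000−0.0000)/(29.4840−15.2100)=0.0000; B=V−Δ·S=0.0000
Node (1,1) S=45.3600: V=(p*·57.1536+(1−p*)·0.0000)/1.08=37.3043; Δ=(57.1536−0.0000)/(57.1536−29.4840)=2.0656; B=V−Δ·S=-56.3902
Node (0,0) S=36.0000: V=(p*·37.3043+(1−p*)·0.0000)/1.08=24.3486; Δ=(37.3043−0.0000)/(45.3600−23.4000)=1.6987; B=V−Δ·S=-36.8060
Check: Δ(0,0)·S0 + B(0,0) = 24.3486 = V0.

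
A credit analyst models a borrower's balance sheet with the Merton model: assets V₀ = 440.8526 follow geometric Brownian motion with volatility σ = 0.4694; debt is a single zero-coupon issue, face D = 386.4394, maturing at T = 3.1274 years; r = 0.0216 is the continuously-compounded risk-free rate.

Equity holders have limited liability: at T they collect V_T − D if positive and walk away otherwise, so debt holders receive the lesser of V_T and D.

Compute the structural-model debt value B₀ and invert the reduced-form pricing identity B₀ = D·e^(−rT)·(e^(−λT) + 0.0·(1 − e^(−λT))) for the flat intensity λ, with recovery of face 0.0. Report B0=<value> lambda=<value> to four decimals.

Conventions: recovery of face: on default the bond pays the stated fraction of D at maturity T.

Apply the equity-as-call identities (strike 386.4394, horizon 3.1274 years):
d₁ = [ln(V₀/D) + (r + σ²/2)T] / (σ√T)
   = [ln(440.8526/386.4394) + (0.0216 + 0.5·0.4694²)·3.1274] / (0.4694·√3.1274)
   = [0.131736 + 0.412092] / 0.830108 = 0.655128
d₂ = d₁ − σ√T = 0.655128 − 0.830108 = -0.174980
N(d₁) = 0.743807,  N(d₂) = 0.430548,  e^(−rT) = 0.934679
E₀ = V₀·N(d₁) − D·e^(−rT)·N(d₂)
   = 440.8526·0.743807 − 386.4394·0.934679·0.430548 = 172.396966
B₀ = V₀ − E₀ = 440.8526 − 172.396966 = 268.455634
e^(−λT) = (B₀·e^(rT)/D − 0)/(1 − 0) = (268.4556·1.069886/386.4394 − 0)/1 = 0.74323895
λ = −ln(0.74323895)/3.1274 = 0.094883

B0=268.4556 lambda=0.0949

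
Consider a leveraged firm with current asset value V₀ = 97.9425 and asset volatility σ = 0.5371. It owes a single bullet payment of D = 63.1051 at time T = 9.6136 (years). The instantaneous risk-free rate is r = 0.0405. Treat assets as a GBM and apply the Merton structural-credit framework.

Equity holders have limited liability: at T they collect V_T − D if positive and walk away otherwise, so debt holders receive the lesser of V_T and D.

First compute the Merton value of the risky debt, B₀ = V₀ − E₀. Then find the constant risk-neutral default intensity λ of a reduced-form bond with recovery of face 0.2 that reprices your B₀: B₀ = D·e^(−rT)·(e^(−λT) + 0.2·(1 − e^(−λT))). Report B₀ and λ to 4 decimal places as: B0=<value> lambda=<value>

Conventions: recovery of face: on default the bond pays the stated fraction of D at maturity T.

Work the structural quantities from V₀ = 97.9425 against face 63.1051:
d₁ = [ln(V₀/D) + (r + σ²/2)T] / (σ√T)
   = [ln(97.9425/63.1051) + (0.0405 + 0.5·0.5371²)·9.6136] / (0.5371·√9.6136)
   = [0.439579 + 1.775999] / 1.665322 = 1.330420
d₂ = d₁ − σ√T = 1.330420 − 1.665322 = -0.334901
N(d₁) = 0.908310,  N(d₂) = 0.368850,  e^(−rT) = 0.677497
E₀ = V₀·N(d₁) − D·e^(−rT)·N(d₂)
   = 97.9425·0.908310 − 63.1051·0.677497·0.368850 = 73.192550
B₀ = V₀ − E₀ = 97.9425 − 73.192550 = 24.749950
e^(−λT) = (B₀·e^(rT)/D − 0.2)/(1 − 0.2) = (24.7500·1.476022/63.1051 − 0.2)/0.8 = 0.47362516
λ = −ln(0.47362516)/9.6136 = 0.077738

B0=24.7500 lambda=0.0777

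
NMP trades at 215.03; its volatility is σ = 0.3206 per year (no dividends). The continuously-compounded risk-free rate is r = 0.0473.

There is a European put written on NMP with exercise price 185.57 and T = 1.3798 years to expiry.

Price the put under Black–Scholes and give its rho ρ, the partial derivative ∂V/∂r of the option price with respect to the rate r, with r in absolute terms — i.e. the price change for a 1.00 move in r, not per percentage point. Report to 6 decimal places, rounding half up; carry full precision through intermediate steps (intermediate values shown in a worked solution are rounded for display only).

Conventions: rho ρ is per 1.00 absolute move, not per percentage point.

price = 12.883228
ρ = -84.761116

σ√T = 0.3206·√1.3798 = 0.376592
d₁ = (ln(S/K) + (r+σ²/2)T) / (σ√T) = (ln(215.03/185.57) + (0.0473+0.3206²/2)·1.3798) / 0.376592 = (0.147345 + 0.136175) / 0.376592 = 0.752859
d₂ = d₁ − σ√T = 0.752859 − 0.376592 = 0.376266
e^{−rT} = 0.936820
N(−d₁) = 0.225767,  N(−d₂) = 0.353360
Put price V = K·e^{−rT}·N(−d₂) − S·N(−d₁) = 61.430001 − 48.546773 = 12.883228
ρ = −K·T·e^{−rT}·N(−d₂) = -84.761116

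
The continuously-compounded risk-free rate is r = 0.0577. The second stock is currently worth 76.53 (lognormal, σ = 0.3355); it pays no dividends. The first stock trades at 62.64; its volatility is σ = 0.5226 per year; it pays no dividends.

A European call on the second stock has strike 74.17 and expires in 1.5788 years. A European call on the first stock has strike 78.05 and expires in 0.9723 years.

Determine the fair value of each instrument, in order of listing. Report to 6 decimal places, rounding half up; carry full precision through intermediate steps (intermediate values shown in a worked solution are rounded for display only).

[the second stock call K=74.17]
σ√T = 0.3355·√1.5788 = 0.421557
d₁ = (ln(S/K) + (r+σ²/2)T) / (σ√T) = (ln(76.53/74.17) + (0.0577+0.3355²/2)·1.5788) / 0.421557 = (0.031323 + 0.179952) / 0.421557 = 0.501178
d₂ = d₁ − σ√T = 0.501178 − 0.421557 = 0.079621
e^{−rT} = 0.912929
N(d₁) = 0.691877,  N(d₂) = 0.531731
price = S·N(d₁) − K·e^{−rT}·N(d₂) = 52.949346 − 36.004530 = 16.944816
[the first stock call K=78.05]
σ√T = 0.5226·√0.9723 = 0.515311
d₁ = (ln(S/K) + (r+σ²/2)T) / (σ√T) = (ln(62.64/78.05) + (0.0577+0.5226²/2)·0.9723) / 0.515311 = (-0.219946 + 0.188875) / 0.515311 = -0.060296
d₂ = d₁ − σ√T = -0.060296 − 0.515311 = -0.575607
e^{−rT} = 0.945443
N(d₁) = 0.475960,  N(d₂) = 0.282440
price = S·N(d₁) − K·e^{−rT}·N(d₂) = 29.814136 − 20.841795 = 8.972341

price(the second stock call K=74.17) = 16.944816
price(the first stock call K=78.05) = 8.972341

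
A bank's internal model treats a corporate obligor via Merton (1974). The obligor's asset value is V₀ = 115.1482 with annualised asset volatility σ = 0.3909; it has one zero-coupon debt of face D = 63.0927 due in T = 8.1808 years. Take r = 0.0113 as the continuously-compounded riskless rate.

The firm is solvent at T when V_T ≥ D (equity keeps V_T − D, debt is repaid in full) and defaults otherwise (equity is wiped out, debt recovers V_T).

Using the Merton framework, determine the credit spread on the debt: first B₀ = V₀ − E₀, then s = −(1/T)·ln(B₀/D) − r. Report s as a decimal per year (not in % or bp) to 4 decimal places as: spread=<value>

spread=0.0331

With assets at 115.1482 and a single debt payment of 63.0927 at 8.1808 years:
d₁ = [ln(V₀/D) + (r + σ²/2)T] / (σ√T)
   = [ln(115.1482/63.0927) + (0.0113 + 0.5·0.3909²)·8.1808] / (0.3909·√8.1808)
   = [0.601615 + 0.717468] / 1.118056 = 1.179800
d₂ = d₁ − σ√T = 1.179800 − 1.118056 = 0.061744
N(d₁) = 0.880960,  N(d₂) = 0.524617,  e^(−rT) = 0.911701
E₀ = V₀·N(d₁) − D·e^(−rT)·N(d₂)
   = 115.1482·0.880960 − 63.0927·0.911701·0.524617 = 71.264137
B₀ = V₀ − E₀ = 115.1482 − 71.264137 = 43.884063
spread = −(1/T)·ln(B₀/D) − r = −(1/8.1808)·ln(43.884063/63.0927) − 0.0113 = 0.03307877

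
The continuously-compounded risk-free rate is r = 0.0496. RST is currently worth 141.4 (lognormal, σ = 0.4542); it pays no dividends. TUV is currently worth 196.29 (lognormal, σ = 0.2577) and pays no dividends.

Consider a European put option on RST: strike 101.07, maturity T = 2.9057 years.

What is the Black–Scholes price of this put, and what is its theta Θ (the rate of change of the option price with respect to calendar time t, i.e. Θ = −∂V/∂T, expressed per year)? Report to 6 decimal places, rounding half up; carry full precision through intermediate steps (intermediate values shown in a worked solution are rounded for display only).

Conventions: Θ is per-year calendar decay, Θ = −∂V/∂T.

σ√T = 0.4542·√2.9057 = 0.774234
d₁ = (ln(S/K) + (r+σ²/2)T) / (σ√T) = (ln(141.4/101.07) + (0.0496+0.4542²/2)·2.9057) / 0.774234 = (0.335779 + 0.443842) / 0.774234 = 1.006958
d₂ = d₁ − σ√T = 1.006958 − 0.774234 = 0.232724
e^{−rT} = 0.865781
N(−d₁) = 0.156977,  N(−d₂) = 0.407988
Put price V = K·e^{−rT}·N(−d₂) − S·N(−d₁) = 35.700804 − 22.196614 = 13.504190
φ(d₁) = (1/√(2π))·e^{−d₁²/2} = 0.240287
Θ = −S·φ(d₁)·σ/(2√T) + r·K·e^{−rT}·N(−d₂) = −4.526595 + 1.770760 = -2.755835

price = 13.504190
Θ = -2.755835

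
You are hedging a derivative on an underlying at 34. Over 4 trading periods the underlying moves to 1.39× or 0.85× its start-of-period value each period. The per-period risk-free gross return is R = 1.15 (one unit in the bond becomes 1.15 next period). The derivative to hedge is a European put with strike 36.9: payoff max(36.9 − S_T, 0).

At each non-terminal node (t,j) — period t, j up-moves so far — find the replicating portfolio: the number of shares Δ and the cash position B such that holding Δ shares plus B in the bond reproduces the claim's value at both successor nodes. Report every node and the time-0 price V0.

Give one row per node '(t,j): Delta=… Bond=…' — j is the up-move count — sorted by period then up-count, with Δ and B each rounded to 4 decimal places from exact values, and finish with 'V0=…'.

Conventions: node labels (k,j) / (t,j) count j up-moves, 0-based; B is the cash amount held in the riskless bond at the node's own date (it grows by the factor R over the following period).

(0,0): Delta=-0.1283 Bond=5.6685
(1,0): Delta=-0.2964 Bond=11.3757
(1,1): Delta=-0.0461 Bond=2.6333
(2,0): Delta=-0.6153 Bond=20.9177
(2,1): Delta=-0.1403 Bond=6.8136
(2,2): Delta=0.0000 Bond=0.0000
(3,0): Delta=-1.0000 Bond=32.0870
(3,1): Delta=-0.4272 Bond=17.6301
(3,2): Delta=0.0000 Bond=0.0000
(3,3): Delta=0.0000 Bond=0.0000
V0=1.3058

Arbitrage-free pricing uses the up-move probability p* = (R−d)/(u−d) = 0.5556, discounting each step at R = 1.15.
Terminal payoffs: V(4,0)=19.1518, V(4,1)=7.8765, V(4,2)=0.0000, V(4,3)=0.0000, V(4,4)=0.0000
  t=3,j=0: stock 20.8802 → up 29.0235 (V=7.8765), down 17.7482 (V=19.1518). Price 11.2067; hedge Δ=-1.0000, bond B=32.0870.
  t=3,j=1: stock 34.1453 → up 47.4620 (V=0.0000), down 29.0235 (V=7.8765). Price 3.0440; hedge Δ=-0.4272, bond B=17.6301.
  t=3,j=2: stock 55.8377 → up 77.6144 (V=0.0000), down 47.4620 (V=0.0000). Price 0.0000; hedge Δ=0.0000, bond B=0.0000.
  t=3,j=3: stock 91.3110 → up 126.9224 (V=0.0000), down 77.6144 (V=0.0000). Price 0.0000; hedge Δ=0.0000, bond B=0.0000.
  t=2,j=0: stock 24.5650 → up 34.1453 (V=3.0440), down 20.8802 (V=11.2067). Price 5.8016; hedge Δ=-0.6153, bond B=20.9177.
  t=2,j=1: stock 40.1710 → up 55.8377 (V=0.0000), down 34.1454 (V=3.0440). Price 1.1764; hedge Δ=-0.1403, bond B=6.8136.
  t=2,j=2: stock 65.6914 → up 91.3110 (V=0.0000), down 55.8377 (V=0.0000). Price 0.0000; hedge Δ=0.0000, bond B=0.0000.
  t=1,j=0: stock 28.9000 → up 40.1710 (V=1.1764), down 24.5650 (V=5.8016). Price 2.8105; hedge Δ=-0.2964, bond B=11.3757.
  t=1,j=1: stock 47.2600 → up 65.6914 (V=0.0000), down 40.1710 (V=1.1764). Price 0.4547; hedge Δ=-0.0461, bond B=2.6333.
  t=0,j=0: stock 34.0000 → up 47.2600 (V=0.4547), down 28.9000 (V=2.8105). Price 1.3058; hedge Δ=-0.1283, bond B=5.6685.
As a check, the time-0 holding Δ(0,0)·S0 + B(0,0) comes to 1.3058 — exactly V0.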